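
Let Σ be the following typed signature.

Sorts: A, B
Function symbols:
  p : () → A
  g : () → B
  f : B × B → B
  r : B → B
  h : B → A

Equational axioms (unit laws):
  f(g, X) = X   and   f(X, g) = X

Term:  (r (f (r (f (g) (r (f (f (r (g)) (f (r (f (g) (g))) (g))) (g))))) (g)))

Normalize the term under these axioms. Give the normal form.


1. (r (f (r (f (g) (r (f (f (r (g)) (f (r (f (g) (g))) (g))) (g))))) (g)))  →  (r (r (f (g) (r (f (f (r (g)) (f (r (f (g) (g))) (g))) (g))))))
2. (r (r (f (g) (r (f (f (r (g)) (f (r (f (g) (g))) (g))) (g))))))  →  (r (r (r (f (f (r (g)) (f (r (f (g) (g))) (g))) (g)))))
3. (r (r (r (f (f (r (g)) (f (r (f (g) (g))) (g))) (g)))))  →  (r (r (r (f (r (g)) (f (r (f (g) (g))) (g))))))
4. (r (r (r (f (r (g)) (f (r (f (g) (g))) (g))))))  →  (r (r (r (f (r (g)) (r (f (g) (g)))))))
5. (r (r (r (f (r (g)) (r (f (g) (g)))))))  →  (r (r (r (f (r (g)) (r (g))))))

normal form = (r (r (r (f (r (g)) (r (g))))))


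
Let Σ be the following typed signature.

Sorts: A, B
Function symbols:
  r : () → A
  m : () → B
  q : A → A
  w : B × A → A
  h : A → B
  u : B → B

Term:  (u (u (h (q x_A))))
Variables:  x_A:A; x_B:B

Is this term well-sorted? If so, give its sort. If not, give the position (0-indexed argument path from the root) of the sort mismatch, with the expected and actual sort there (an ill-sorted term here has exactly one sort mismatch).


well-sorted; sort = B

        x_A : A
      (q x_A) : A
    (h (q x_A)) : B
  (u (h (q x_A))) : B
(u (u (h (q x_A)))) : B


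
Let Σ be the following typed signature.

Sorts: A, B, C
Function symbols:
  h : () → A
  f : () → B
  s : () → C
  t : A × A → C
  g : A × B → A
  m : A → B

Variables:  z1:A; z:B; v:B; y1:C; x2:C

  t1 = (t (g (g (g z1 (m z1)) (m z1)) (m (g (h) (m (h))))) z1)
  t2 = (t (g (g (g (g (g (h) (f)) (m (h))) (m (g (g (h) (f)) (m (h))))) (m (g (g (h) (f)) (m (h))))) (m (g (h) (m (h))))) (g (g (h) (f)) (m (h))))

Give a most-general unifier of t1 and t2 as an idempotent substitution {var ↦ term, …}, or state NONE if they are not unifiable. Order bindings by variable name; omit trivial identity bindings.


{z1 ↦ (g (g (h) (f)) (m (h)))}


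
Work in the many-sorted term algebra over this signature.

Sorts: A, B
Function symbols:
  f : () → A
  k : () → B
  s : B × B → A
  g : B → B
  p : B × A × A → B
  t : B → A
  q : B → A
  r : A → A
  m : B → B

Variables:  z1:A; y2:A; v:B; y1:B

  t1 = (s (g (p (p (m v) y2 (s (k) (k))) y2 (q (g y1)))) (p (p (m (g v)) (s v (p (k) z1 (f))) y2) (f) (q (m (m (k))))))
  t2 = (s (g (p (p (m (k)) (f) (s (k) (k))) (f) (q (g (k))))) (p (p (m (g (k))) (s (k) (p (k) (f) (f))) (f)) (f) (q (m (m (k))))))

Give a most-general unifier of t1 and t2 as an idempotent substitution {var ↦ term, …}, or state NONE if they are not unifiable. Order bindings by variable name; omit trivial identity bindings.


{v ↦ (k), y1 ↦ (k), y2 ↦ (f), z1 ↦ (f)}


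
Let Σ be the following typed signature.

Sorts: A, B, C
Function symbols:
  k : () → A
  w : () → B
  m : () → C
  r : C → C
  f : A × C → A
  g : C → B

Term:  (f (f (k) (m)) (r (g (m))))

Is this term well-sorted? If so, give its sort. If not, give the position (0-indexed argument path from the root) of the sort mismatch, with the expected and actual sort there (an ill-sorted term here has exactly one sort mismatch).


    (k) : A
    (m) : C
  (f (k) (m)) : A
      (m) : C
    (g (m)) : B
  (r (g (m))) : ✗ arg 0 at [1, 0] has sort B, expected C

ill-sorted at position [1, 0]: expected C, got B


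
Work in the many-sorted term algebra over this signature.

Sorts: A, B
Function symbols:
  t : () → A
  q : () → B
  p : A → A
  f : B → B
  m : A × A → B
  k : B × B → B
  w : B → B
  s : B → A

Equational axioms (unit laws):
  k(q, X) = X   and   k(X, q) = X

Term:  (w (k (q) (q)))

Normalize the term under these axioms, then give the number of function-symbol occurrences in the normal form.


size = 2

1. (w (k (q) (q)))  →  (w (q))
normal form: (w (q))


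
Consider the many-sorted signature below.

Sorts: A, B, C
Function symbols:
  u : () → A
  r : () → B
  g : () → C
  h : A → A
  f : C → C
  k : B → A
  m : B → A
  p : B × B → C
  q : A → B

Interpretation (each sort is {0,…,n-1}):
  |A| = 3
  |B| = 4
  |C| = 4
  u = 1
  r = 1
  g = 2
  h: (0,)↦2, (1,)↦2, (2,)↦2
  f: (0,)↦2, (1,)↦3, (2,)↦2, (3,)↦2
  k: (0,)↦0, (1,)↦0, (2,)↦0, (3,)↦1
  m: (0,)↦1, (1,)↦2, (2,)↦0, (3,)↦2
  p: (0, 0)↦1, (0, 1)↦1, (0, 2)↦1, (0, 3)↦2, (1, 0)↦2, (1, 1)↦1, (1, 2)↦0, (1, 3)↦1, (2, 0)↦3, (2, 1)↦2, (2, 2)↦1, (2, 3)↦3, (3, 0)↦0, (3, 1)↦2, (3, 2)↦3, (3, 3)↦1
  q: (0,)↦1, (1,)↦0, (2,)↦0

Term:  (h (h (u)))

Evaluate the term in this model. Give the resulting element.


value = 2

  u = 1
  (h (u)) = h(1,) = 2
  (h (h (u))) = h(2,) = 2


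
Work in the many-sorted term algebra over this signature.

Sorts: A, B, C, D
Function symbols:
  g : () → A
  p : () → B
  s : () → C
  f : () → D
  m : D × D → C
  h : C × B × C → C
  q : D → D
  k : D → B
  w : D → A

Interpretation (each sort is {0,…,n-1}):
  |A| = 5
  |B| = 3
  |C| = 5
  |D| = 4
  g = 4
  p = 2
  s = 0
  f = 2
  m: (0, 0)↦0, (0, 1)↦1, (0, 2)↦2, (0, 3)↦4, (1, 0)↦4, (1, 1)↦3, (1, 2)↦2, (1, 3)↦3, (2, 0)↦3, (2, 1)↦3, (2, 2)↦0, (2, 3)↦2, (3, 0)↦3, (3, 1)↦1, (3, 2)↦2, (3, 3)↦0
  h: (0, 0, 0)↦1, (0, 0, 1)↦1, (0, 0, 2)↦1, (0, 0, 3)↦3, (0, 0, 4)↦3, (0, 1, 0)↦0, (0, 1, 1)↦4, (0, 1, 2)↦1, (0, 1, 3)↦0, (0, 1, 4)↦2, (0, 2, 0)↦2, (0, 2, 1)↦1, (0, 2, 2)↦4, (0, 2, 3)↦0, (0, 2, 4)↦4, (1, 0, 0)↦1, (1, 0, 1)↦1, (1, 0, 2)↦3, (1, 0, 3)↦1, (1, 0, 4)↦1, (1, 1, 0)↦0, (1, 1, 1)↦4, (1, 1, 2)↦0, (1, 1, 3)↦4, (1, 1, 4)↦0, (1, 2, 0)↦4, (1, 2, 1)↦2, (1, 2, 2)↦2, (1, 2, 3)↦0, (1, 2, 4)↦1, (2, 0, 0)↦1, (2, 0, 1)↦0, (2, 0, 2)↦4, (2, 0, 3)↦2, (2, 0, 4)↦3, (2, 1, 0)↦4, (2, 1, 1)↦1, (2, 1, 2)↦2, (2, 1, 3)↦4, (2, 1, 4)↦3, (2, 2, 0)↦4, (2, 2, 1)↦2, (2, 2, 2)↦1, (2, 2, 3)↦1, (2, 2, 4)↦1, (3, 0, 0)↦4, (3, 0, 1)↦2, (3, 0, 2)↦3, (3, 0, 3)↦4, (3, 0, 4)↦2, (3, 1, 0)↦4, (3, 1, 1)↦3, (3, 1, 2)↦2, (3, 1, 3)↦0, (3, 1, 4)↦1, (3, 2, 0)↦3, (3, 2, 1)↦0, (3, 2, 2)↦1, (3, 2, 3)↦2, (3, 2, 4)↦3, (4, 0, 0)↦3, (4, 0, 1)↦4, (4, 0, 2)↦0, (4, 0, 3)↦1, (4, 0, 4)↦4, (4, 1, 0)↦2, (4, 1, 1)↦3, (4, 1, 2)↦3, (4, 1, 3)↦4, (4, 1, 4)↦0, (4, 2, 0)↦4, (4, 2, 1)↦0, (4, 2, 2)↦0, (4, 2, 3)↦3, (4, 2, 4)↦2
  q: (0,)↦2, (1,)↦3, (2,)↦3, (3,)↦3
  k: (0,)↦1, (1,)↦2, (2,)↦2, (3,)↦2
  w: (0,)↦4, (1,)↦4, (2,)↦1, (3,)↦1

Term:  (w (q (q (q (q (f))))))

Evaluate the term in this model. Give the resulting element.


  f = 2
  (q (f)) = q(2,) = 3
  (q (q (f))) = q(3,) = 3
  (q (q (q (f)))) = q(3,) = 3
  (q (q (q (q (f))))) = q(3,) = 3
  (w (q (q (q (q (f)))))) = w(3,) = 1

value = 1


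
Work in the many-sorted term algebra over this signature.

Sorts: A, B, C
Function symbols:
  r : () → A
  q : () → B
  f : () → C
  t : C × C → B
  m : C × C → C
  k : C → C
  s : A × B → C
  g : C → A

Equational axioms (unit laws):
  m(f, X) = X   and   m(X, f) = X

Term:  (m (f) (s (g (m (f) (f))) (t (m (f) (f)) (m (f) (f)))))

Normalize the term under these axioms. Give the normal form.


1. (m (f) (s (g (m (f) (f))) (t (m (f) (f)) (m (f) (f)))))  →  (s (g (m (f) (f))) (t (m (f) (f)) (m (f) (f))))
2. (s (g (m (f) (f))) (t (m (f) (f)) (m (f) (f))))  →  (s (g (f)) (t (m (f) (f)) (m (f) (f))))
3. (s (g (f)) (t (m (f) (f)) (m (f) (f))))  →  (s (g (f)) (t (f) (m (f) (f))))
4. (s (g (f)) (t (f) (m (f) (f))))  →  (s (g (f)) (t (f) (f)))

normal form = (s (g (f)) (t (f) (f)))


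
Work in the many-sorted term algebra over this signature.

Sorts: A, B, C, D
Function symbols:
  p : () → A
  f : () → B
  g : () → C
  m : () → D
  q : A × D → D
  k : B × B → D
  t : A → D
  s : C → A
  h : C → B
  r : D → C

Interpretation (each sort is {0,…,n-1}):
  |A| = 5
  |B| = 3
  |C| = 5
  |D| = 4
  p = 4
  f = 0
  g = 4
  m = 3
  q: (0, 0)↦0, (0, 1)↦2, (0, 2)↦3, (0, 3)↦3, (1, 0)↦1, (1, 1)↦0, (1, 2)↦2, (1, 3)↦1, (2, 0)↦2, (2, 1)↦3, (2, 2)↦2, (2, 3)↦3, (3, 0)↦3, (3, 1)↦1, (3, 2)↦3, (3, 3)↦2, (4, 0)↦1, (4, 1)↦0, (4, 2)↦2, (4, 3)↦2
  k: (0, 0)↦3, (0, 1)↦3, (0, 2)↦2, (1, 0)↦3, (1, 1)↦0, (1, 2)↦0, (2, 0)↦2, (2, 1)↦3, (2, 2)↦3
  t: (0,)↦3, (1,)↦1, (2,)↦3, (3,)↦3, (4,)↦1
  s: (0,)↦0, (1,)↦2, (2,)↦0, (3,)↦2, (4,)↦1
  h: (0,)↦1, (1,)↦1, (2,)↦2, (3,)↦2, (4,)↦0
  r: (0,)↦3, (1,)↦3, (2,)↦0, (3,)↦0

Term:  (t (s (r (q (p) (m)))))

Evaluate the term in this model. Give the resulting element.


  p = 4
  m = 3
  (q (p) (m)) = q(4, 3) = 2
  (r (q (p) (m))) = r(2,) = 0
  (s (r (q (p) (m)))) = s(0,) = 0
  (t (s (r (q (p) (m))))) = t(0,) = 3

value = 3


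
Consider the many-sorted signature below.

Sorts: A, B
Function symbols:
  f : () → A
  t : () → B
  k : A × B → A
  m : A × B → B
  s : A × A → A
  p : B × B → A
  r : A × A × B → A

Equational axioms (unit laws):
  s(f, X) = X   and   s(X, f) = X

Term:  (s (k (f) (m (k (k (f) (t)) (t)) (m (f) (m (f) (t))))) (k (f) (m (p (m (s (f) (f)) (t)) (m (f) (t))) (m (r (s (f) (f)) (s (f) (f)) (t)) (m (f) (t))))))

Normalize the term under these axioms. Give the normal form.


normal form = (s (k (f) (m (k (k (f) (t)) (t)) (m (f) (m (f) (t))))) (k (f) (m (p (m (f) (t)) (m (f) (t))) (m (r (f) (f) (t)) (m (f) (t))))))

1. (s (k (f) (m (k (k (f) (t)) (t)) (m (f) (m (f) (t))))) (k (f) (m (p (m (s (f) (f)) (t)) (m (f) (t))) (m (r (s (f) (f)) (s (f) (f)) (t)) (m (f) (t))))))  →  (s (k (f) (m (k (k (f) (t)) (t)) (m (f) (m (f) (t))))) (k (f) (m (p (m (f) (t)) (m (f) (t))) (m (r (s (f) (f)) (s (f) (f)) (t)) (m (f) (t))))))
2. (s (k (f) (m (k (k (f) (t)) (t)) (m (f) (m (f) (t))))) (k (f) (m (p (m (f) (t)) (m (f) (t))) (m (r (s (f) (f)) (s (f) (f)) (t)) (m (f) (t))))))  →  (s (k (f) (m (k (k (f) (t)) (t)) (m (f) (m (f) (t))))) (k (f) (m (p (m (f) (t)) (m (f) (t))) (m (r (f) (s (f) (f)) (t)) (m (f) (t))))))
3. (s (k (f) (m (k (k (f) (t)) (t)) (m (f) (m (f) (t))))) (k (f) (m (p (m (f) (t)) (m (f) (t))) (m (r (f) (s (f) (f)) (t)) (m (f) (t))))))  →  (s (k (f) (m (k (k (f) (t)) (t)) (m (f) (m (f) (t))))) (k (f) (m (p (m (f) (t)) (m (f) (t))) (m (r (f) (f) (t)) (m (f) (t))))))


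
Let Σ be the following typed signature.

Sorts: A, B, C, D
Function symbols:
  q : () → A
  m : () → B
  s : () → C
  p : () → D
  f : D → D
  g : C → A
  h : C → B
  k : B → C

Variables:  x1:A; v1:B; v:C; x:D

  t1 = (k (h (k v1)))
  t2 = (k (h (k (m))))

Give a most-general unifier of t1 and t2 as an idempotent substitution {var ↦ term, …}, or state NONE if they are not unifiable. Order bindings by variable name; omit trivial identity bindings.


{v1 ↦ (m)}


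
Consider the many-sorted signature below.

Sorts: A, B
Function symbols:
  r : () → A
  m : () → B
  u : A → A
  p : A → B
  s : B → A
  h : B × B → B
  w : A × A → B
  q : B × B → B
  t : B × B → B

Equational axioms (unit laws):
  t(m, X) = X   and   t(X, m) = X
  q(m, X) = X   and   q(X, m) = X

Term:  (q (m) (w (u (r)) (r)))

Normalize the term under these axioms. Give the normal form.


1. (q (m) (w (u (r)) (r)))  →  (w (u (r)) (r))

normal form = (w (u (r)) (r))


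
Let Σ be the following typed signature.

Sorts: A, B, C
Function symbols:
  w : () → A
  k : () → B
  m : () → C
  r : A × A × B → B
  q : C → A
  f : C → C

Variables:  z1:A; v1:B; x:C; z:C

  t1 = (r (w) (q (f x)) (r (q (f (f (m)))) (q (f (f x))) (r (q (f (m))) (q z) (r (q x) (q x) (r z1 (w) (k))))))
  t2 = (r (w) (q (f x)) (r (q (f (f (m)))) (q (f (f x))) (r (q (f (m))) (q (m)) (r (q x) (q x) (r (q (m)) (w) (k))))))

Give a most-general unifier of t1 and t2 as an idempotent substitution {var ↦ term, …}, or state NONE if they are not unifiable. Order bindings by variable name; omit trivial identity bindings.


{z ↦ (m), z1 ↦ (q (m))}


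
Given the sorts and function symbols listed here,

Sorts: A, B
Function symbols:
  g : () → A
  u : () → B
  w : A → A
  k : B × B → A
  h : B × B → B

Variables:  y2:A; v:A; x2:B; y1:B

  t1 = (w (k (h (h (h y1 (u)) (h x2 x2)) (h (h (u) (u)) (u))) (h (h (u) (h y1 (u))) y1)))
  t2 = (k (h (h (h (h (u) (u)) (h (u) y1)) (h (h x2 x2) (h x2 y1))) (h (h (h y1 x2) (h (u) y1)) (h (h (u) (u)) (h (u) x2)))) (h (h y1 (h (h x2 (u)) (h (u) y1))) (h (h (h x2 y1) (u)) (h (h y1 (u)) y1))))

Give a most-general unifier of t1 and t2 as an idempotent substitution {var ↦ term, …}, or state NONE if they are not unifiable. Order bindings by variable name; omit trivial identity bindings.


head clash or occurs-check failure — not unifiable

NONE (not unifiable)


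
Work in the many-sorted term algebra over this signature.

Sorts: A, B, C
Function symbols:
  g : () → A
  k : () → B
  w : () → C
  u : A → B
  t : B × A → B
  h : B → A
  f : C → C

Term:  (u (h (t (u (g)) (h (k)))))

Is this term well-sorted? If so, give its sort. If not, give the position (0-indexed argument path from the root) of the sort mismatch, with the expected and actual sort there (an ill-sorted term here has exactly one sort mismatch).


well-sorted; sort = B

        (g) : A
      (u (g)) : B
        (k) : B
      (h (k)) : A
    (t (u (g)) (h (k))) : B
  (h (t (u (g)) (h (k)))) : A
(u (h (t (u (g)) (h (k))))) : B


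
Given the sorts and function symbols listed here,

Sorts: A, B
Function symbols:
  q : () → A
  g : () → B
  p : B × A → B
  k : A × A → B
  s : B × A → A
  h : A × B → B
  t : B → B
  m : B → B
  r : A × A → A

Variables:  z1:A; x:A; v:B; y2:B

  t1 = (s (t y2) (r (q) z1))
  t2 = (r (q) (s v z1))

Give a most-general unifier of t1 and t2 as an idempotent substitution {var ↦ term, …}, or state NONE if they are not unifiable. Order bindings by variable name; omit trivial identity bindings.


NONE (not unifiable)

head clash or occurs-check failure — not unifiable


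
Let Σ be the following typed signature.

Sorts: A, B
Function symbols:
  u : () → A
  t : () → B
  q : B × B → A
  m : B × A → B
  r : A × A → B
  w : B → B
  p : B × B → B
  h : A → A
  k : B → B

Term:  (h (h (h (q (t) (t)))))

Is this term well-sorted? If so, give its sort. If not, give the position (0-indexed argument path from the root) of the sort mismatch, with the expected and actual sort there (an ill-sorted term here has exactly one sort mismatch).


        (t) : B
        (t) : B
      (q (t) (t)) : A
    (h (q (t) (t))) : A
  (h (h (q (t) (t)))) : A
(h (h (h (q (t) (t))))) : A

well-sorted; sort = A


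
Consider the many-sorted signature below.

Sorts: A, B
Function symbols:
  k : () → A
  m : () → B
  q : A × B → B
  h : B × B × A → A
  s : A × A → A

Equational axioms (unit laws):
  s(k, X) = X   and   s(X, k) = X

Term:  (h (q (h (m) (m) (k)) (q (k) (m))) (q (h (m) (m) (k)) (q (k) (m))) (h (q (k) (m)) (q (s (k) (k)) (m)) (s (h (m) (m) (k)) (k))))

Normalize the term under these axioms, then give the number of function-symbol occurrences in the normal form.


1. (h (q (h (m) (m) (k)) (q (k) (m))) (q (h (m) (m) (k)) (q (k) (m))) (h (q (k) (m)) (q (s (k) (k)) (m)) (s (h (m) (m) (k)) (k))))  →  (h (q (h (m) (m) (k)) (q (k) (m))) (q (h (m) (m) (k)) (q (k) (m))) (h (q (k) (m)) (q (k) (m)) (s (h (m) (m) (k)) (k))))
2. (h (q (h (m) (m) (k)) (q (k) (m))) (q (h (m) (m) (k)) (q (k) (m))) (h (q (k) (m)) (q (k) (m)) (s (h (m) (m) (k)) (k))))  →  (h (q (h (m) (m) (k)) (q (k) (m))) (q (h (m) (m) (k)) (q (k) (m))) (h (q (k) (m)) (q (k) (m)) (h (m) (m) (k))))
normal form: (h (q (h (m) (m) (k)) (q (k) (m))) (q (h (m) (m) (k)) (q (k) (m))) (h (q (k) (m)) (q (k) (m)) (h (m) (m) (k))))

size = 28


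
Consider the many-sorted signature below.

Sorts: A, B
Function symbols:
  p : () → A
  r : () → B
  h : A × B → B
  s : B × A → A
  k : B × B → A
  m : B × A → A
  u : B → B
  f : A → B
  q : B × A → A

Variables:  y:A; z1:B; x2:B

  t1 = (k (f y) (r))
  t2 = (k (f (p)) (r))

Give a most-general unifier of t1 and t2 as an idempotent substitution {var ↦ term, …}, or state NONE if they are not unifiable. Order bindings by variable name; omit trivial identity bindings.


{y ↦ (p)}


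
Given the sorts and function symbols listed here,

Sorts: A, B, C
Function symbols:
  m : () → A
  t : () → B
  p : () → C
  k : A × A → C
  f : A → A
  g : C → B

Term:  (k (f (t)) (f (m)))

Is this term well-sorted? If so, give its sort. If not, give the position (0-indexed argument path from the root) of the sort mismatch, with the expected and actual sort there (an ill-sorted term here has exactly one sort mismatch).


    (t) : B
  (f (t)) : ✗ arg 0 at [0, 0] has sort B, expected A
    (m) : A
  (f (m)) : A

ill-sorted at position [0, 0]: expected A, got B


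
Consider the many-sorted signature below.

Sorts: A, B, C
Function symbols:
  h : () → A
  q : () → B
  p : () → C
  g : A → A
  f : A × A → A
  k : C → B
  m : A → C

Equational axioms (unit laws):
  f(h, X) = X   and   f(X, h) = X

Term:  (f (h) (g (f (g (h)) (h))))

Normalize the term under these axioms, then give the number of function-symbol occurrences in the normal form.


size = 3

1. (f (h) (g (f (g (h)) (h))))  →  (g (f (g (h)) (h)))
2. (g (f (g (h)) (h)))  →  (g (g (h)))
normal form: (g (g (h)))


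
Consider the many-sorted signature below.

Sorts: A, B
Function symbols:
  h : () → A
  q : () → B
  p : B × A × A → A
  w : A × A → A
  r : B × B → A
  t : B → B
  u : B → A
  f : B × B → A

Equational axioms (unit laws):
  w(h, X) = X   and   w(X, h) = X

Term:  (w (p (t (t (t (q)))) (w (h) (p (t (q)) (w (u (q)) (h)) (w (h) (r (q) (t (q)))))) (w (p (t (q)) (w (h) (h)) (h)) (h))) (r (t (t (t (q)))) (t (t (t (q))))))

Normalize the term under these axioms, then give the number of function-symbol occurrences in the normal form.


1. (w (p (t (t (t (q)))) (w (h) (p (t (q)) (w (u (q)) (h)) (w (h) (r (q) (t (q)))))) (w (p (t (q)) (w (h) (h)) (h)) (h))) (r (t (t (t (q)))) (t (t (t (q))))))  →  (w (p (t (t (t (q)))) (p (t (q)) (w (u (q)) (h)) (w (h) (r (q) (t (q))))) (w (p (t (q)) (w (h) (h)) (h)) (h))) (r (t (t (t (q)))) (t (t (t (q))))))
2. (w (p (t (t (t (q)))) (p (t (q)) (w (u (q)) (h)) (w (h) (r (q) (t (q))))) (w (p (t (q)) (w (h) (h)) (h)) (h))) (r (t (t (t (q)))) (t (t (t (q))))))  →  (w (p (t (t (t (q)))) (p (t (q)) (u (q)) (w (h) (r (q) (t (q))))) (w (p (t (q)) (w (h) (h)) (h)) (h))) (r (t (t (t (q)))) (t (t (t (q))))))
3. (w (p (t (t (t (q)))) (p (t (q)) (u (q)) (w (h) (r (q) (t (q))))) (w (p (t (q)) (w (h) (h)) (h)) (h))) (r (t (t (t (q)))) (t (t (t (q))))))  →  (w (p (t (t (t (q)))) (p (t (q)) (u (q)) (r (q) (t (q)))) (w (p (t (q)) (w (h) (h)) (h)) (h))) (r (t (t (t (q)))) (t (t (t (q))))))
4. (w (p (t (t (t (q)))) (p (t (q)) (u (q)) (r (q) (t (q)))) (w (p (t (q)) (w (h) (h)) (h)) (h))) (r (t (t (t (q)))) (t (t (t (q))))))  →  (w (p (t (t (t (q)))) (p (t (q)) (u (q)) (r (q) (t (q)))) (p (t (q)) (w (h) (h)) (h))) (r (t (t (t (q)))) (t (t (t (q))))))
5. (w (p (t (t (t (q)))) (p (t (q)) (u (q)) (r (q) (t (q)))) (p (t (q)) (w (h) (h)) (h))) (r (t (t (t (q)))) (t (t (t (q))))))  →  (w (p (t (t (t (q)))) (p (t (q)) (u (q)) (r (q) (t (q)))) (p (t (q)) (h) (h))) (r (t (t (t (q)))) (t (t (t (q))))))
normal form: (w (p (t (t (t (q)))) (p (t (q)) (u (q)) (r (q) (t (q)))) (p (t (q)) (h) (h))) (r (t (t (t (q)))) (t (t (t (q))))))

size = 29


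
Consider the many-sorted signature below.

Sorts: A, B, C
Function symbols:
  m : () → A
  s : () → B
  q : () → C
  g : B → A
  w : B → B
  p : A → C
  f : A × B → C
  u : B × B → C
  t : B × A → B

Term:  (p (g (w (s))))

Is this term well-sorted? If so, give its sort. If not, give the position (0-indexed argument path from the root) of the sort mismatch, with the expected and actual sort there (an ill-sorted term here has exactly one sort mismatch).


      (s) : B
    (w (s)) : B
  (g (w (s))) : A
(p (g (w (s)))) : C

well-sorted; sort = C


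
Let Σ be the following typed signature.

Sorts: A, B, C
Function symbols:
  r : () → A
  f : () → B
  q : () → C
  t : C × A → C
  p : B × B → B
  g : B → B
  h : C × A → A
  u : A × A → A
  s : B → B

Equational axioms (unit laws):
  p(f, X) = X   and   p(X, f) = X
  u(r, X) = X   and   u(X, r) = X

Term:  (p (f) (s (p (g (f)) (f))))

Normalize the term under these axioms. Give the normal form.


1. (p (f) (s (p (g (f)) (f))))  →  (s (p (g (f)) (f)))
2. (s (p (g (f)) (f)))  →  (s (g (f)))

normal form = (s (g (f)))


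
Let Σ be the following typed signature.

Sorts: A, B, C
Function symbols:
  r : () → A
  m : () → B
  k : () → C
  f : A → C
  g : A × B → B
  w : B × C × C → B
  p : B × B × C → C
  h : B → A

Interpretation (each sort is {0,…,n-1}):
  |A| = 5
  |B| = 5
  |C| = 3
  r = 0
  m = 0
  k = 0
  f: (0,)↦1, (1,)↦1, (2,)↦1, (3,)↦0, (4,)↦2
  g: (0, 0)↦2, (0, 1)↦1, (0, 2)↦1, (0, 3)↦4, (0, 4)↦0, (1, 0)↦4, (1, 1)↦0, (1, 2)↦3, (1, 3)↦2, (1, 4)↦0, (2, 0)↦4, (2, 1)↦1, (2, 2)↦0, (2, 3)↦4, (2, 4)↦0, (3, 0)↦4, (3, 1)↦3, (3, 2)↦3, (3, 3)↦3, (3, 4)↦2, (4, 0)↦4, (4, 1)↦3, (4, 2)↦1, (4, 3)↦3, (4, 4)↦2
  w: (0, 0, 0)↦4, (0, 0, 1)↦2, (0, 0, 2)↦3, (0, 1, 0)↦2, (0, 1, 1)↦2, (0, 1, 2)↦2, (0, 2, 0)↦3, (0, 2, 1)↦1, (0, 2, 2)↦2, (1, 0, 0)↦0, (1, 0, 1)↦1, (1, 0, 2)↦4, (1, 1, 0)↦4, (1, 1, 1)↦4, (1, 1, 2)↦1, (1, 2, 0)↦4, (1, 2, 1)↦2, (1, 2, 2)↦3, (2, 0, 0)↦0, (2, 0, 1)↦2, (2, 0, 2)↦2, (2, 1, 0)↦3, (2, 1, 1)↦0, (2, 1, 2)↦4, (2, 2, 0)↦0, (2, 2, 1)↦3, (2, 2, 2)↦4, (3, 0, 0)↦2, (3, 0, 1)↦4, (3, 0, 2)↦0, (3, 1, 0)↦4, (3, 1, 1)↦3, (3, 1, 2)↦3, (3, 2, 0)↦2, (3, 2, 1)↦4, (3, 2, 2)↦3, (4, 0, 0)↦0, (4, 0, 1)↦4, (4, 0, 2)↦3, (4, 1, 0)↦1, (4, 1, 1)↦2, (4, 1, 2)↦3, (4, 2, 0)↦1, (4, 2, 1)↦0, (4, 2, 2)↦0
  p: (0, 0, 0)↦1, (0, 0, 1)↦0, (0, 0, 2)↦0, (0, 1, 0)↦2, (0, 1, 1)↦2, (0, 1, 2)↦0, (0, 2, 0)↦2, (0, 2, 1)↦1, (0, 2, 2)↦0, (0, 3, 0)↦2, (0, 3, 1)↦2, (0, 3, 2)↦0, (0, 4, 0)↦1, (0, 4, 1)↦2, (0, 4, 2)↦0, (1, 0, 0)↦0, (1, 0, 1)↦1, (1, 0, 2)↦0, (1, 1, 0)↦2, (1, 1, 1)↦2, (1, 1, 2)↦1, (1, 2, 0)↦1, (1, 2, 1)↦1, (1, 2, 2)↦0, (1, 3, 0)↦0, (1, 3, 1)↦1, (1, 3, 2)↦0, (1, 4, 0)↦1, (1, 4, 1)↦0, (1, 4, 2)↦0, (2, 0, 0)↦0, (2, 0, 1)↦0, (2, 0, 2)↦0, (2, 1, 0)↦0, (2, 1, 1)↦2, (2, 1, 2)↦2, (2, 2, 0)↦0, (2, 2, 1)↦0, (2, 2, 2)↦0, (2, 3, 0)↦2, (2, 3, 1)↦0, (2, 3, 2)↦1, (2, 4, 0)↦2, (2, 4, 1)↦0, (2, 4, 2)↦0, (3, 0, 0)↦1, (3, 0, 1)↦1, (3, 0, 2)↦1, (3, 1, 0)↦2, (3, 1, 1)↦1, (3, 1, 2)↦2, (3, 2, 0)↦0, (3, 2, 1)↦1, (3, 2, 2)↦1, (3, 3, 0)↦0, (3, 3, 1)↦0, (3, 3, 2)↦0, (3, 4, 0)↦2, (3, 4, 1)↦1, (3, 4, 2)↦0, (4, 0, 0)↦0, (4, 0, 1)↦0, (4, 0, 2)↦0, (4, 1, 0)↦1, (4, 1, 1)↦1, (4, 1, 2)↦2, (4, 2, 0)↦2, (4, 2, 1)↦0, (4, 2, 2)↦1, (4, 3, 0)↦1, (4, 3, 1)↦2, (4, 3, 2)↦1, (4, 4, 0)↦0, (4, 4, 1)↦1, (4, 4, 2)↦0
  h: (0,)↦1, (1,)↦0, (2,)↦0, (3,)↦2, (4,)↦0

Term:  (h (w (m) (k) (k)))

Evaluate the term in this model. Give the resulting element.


  m = 0
  k = 0
  k = 0
  (w (m) (k) (k)) = w(0, 0, 0) = 4
  (h (w (m) (k) (k))) = h(4,) = 0

value = 0


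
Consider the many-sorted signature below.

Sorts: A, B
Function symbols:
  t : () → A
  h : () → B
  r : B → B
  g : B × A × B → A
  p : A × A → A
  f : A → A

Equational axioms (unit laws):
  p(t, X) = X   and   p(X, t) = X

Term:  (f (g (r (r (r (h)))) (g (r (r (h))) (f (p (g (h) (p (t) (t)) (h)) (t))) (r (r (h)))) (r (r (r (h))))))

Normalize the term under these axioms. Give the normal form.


normal form = (f (g (r (r (r (h)))) (g (r (r (h))) (f (g (h) (t) (h))) (r (r (h)))) (r (r (r (h))))))

1. (f (g (r (r (r (h)))) (g (r (r (h))) (f (p (g (h) (p (t) (t)) (h)) (t))) (r (r (h)))) (r (r (r (h))))))  →  (f (g (r (r (r (h)))) (g (r (r (h))) (f (g (h) (p (t) (t)) (h))) (r (r (h)))) (r (r (r (h))))))
2. (f (g (r (r (r (h)))) (g (r (r (h))) (f (g (h) (p (t) (t)) (h))) (r (r (h)))) (r (r (r (h))))))  →  (f (g (r (r (r (h)))) (g (r (r (h))) (f (g (h) (t) (h))) (r (r (h)))) (r (r (r (h))))))


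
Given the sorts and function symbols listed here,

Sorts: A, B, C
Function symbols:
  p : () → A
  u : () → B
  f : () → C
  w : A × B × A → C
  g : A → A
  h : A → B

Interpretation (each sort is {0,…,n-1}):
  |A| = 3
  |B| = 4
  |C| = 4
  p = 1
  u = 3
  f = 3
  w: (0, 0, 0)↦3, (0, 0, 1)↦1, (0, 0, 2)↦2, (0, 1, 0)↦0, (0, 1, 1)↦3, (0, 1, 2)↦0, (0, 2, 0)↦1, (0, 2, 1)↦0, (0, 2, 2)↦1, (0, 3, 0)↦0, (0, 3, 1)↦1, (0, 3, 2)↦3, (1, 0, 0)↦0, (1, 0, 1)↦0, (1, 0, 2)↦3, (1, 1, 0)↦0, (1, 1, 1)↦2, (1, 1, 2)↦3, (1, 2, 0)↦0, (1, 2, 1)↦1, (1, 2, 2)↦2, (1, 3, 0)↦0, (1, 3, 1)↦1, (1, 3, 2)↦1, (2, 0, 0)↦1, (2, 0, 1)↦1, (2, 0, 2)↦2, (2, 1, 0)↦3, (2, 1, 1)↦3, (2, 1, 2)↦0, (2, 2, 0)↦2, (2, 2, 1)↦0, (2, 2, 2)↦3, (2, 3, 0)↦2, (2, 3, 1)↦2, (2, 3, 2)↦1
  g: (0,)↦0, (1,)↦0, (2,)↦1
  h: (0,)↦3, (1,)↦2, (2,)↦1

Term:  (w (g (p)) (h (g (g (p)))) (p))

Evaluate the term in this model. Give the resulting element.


  p = 1
  (g (p)) = g(1,) = 0
  p = 1
  (g (p)) = g(1,) = 0
  (g (g (p))) = g(0,) = 0
  (h (g (g (p)))) = h(0,) = 3
  p = 1
  (w (g (p)) (h (g (g (p)))) (p)) = w(0, 3, 1) = 1

value = 1


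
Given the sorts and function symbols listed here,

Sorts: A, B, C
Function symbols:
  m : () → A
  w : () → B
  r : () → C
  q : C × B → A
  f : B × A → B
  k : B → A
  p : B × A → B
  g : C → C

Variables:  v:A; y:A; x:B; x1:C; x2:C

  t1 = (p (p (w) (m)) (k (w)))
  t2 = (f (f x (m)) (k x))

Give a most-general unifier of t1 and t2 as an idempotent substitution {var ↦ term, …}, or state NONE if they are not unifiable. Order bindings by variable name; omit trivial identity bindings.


NONE (not unifiable)

head clash or occurs-check failure — not unifiable


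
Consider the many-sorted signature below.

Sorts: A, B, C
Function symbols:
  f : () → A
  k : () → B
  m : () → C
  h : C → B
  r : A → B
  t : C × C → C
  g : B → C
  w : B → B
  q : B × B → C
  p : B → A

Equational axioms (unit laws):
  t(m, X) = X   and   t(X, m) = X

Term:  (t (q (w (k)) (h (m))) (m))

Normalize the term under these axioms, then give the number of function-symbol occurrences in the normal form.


size = 5

1. (t (q (w (k)) (h (m))) (m))  →  (q (w (k)) (h (m)))
normal form: (q (w (k)) (h (m)))


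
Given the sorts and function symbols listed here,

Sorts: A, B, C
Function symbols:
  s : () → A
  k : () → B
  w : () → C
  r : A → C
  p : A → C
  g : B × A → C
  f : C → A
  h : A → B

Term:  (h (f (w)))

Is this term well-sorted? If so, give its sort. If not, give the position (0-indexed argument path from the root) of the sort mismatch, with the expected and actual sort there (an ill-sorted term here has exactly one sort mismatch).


    (w) : C
  (f (w)) : A
(h (f (w))) : B

well-sorted; sort = B


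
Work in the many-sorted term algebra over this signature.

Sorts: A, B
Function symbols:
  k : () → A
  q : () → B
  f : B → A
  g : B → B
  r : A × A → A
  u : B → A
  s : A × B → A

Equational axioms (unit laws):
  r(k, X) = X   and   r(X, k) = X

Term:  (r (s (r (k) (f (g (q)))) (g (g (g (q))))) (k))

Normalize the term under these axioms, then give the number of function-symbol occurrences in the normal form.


size = 8

1. (r (s (r (k) (f (g (q)))) (g (g (g (q))))) (k))  →  (s (r (k) (f (g (q)))) (g (g (g (q)))))
2. (s (r (k) (f (g (q)))) (g (g (g (q)))))  →  (s (f (g (q))) (g (g (g (q)))))
normal form: (s (f (g (q))) (g (g (g (q)))))


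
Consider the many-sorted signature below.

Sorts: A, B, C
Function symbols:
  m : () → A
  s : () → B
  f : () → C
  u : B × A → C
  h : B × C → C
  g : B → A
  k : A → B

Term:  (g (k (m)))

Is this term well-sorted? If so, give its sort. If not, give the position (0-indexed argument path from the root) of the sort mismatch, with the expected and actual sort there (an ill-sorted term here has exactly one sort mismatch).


well-sorted; sort = A

    (m) : A
  (k (m)) : B
(g (k (m))) : A


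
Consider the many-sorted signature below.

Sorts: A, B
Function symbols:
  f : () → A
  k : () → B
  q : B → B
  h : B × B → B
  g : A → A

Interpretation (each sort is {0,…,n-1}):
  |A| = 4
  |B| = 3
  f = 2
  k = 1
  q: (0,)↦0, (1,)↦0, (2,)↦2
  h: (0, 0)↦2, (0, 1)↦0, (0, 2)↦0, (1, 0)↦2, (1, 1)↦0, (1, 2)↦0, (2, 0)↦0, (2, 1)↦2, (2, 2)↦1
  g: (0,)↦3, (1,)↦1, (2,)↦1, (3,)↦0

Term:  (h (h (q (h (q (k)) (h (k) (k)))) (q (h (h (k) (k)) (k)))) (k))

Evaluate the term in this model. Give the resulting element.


  k = 1
  (q (k)) = q(1,) = 0
  k = 1
  k = 1
  (h (k) (k)) = h(1, 1) = 0
  (h (q (k)) (h (k) (k))) = h(0, 0) = 2
  (q (h (q (k)) (h (k) (k)))) = q(2,) = 2
  k = 1
  k = 1
  (h (k) (k)) = h(1, 1) = 0
  k = 1
  (h (h (k) (k)) (k)) = h(0, 1) = 0
  (q (h (h (k) (k)) (k))) = q(0,) = 0
  (h (q (h (q (k)) (h (k) (k)))) (q (h (h (k) (k)) (k)))) = h(2, 0) = 0
  k = 1
  (h (h (q (h (q (k)) (h (k) (k)))) (q (h (h (k) (k)) (k)))) (k)) = h(0, 1) = 0

value = 0


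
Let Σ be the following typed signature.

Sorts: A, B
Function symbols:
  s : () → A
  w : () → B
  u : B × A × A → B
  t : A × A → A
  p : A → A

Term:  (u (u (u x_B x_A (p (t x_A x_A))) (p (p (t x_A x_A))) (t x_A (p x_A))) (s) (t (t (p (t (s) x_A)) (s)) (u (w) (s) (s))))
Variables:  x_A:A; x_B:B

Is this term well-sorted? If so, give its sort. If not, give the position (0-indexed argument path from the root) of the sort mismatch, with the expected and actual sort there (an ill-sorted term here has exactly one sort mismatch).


      x_B : B
      x_A : A
          x_A : A
          x_A : A
        (t x_A x_A) : A
      (p (t x_A x_A)) : A
    (u x_B x_A (p (t x_A x_A))) : B
          x_A : A
          x_A : A
        (t x_A x_A) : A
      (p (t x_A x_A)) : A
    (p (p (t x_A x_A))) : A
      x_A : A
        x_A : A
      (p x_A) : A
    (t x_A (p x_A)) : A
  (u (u x_B x_A (p (t x_A x_A))) (p (p (t x_A x_A))) (t x_A (p x_A))) : B
  (s) : A
          (s) : A
          x_A : A
        (t (s) x_A) : A
      (p (t (s) x_A)) : A
      (s) : A
    (t (p (t (s) x_A)) (s)) : A
      (w) : B
      (s) : A
      (s) : A
    (u (w) (s) (s)) : B
  (t (t (p (t (s) x_A)) (s)) (u (w) (s) (s))) : ✗ arg 1 at [2, 1] has sort B, expected A

ill-sorted at position [2, 1]: expected A, got B


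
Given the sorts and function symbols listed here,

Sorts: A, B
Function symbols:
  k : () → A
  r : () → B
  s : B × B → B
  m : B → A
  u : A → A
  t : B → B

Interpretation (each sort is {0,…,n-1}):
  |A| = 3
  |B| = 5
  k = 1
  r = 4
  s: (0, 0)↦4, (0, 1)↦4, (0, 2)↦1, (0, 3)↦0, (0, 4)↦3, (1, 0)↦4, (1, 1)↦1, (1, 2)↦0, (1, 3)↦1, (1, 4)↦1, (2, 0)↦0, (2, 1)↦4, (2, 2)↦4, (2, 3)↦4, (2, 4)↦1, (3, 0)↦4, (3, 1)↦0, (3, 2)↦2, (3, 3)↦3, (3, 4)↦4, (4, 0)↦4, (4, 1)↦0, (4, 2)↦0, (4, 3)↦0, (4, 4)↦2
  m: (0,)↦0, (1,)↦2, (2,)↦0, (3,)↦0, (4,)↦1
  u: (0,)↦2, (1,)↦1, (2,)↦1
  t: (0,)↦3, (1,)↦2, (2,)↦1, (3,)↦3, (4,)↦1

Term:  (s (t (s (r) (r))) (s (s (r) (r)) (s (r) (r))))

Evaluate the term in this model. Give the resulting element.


  r = 4
  r = 4
  (s (r) (r)) = s(4, 4) = 2
  (t (s (r) (r))) = t(2,) = 1
  r = 4
  r = 4
  (s (r) (r)) = s(4, 4) = 2
  r = 4
  r = 4
  (s (r) (r)) = s(4, 4) = 2
  (s (s (r) (r)) (s (r) (r))) = s(2, 2) = 4
  (s (t (s (r) (r))) (s (s (r) (r)) (s (r) (r)))) = s(1, 4) = 1

value = 1


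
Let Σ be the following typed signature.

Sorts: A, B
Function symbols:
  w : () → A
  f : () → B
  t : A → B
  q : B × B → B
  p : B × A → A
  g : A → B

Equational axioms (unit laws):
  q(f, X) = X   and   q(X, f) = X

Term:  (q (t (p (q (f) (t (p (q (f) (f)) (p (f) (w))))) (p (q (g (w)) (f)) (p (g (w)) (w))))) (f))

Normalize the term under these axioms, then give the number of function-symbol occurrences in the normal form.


size = 15

1. (q (t (p (q (f) (t (p (q (f) (f)) (p (f) (w))))) (p (q (g (w)) (f)) (p (g (w)) (w))))) (f))  →  (t (p (q (f) (t (p (q (f) (f)) (p (f) (w))))) (p (q (g (w)) (f)) (p (g (w)) (w)))))
2. (t (p (q (f) (t (p (q (f) (f)) (p (f) (w))))) (p (q (g (w)) (f)) (p (g (w)) (w)))))  →  (t (p (t (p (q (f) (f)) (p (f) (w)))) (p (q (g (w)) (f)) (p (g (w)) (w)))))
3. (t (p (t (p (q (f) (f)) (p (f) (w)))) (p (q (g (w)) (f)) (p (g (w)) (w)))))  →  (t (p (t (p (f) (p (f) (w)))) (p (q (g (w)) (f)) (p (g (w)) (w)))))
4. (t (p (t (p (f) (p (f) (w)))) (p (q (g (w)) (f)) (p (g (w)) (w)))))  →  (t (p (t (p (f) (p (f) (w)))) (p (g (w)) (p (g (w)) (w)))))
normal form: (t (p (t (p (f) (p (f) (w)))) (p (g (w)) (p (g (w)) (w)))))


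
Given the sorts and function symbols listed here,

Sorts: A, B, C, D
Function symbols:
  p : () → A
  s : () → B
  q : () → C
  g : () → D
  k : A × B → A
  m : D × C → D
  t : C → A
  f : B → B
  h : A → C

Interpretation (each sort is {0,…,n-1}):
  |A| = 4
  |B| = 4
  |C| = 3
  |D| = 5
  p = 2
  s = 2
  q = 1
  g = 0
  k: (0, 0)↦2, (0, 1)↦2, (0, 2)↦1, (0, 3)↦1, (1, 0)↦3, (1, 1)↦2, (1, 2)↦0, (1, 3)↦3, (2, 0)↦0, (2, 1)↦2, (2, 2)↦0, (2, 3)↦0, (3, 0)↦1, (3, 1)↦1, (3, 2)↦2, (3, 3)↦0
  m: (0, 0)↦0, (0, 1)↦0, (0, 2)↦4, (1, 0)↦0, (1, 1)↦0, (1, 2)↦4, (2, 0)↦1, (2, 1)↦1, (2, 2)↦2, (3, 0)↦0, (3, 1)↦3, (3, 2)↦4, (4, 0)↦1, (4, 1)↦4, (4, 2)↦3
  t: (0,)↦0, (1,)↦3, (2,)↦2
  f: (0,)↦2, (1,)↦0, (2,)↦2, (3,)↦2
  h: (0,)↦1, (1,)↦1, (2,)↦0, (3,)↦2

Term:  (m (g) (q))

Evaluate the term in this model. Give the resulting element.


value = 0

  g = 0
  q = 1
  (m (g) (q)) = m(0, 1) = 0


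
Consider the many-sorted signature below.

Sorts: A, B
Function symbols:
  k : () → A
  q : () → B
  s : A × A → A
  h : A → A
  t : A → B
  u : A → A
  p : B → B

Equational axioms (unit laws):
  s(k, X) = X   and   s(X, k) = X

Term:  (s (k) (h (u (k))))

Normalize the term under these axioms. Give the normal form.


1. (s (k) (h (u (k))))  →  (h (u (k)))

normal form = (h (u (k)))


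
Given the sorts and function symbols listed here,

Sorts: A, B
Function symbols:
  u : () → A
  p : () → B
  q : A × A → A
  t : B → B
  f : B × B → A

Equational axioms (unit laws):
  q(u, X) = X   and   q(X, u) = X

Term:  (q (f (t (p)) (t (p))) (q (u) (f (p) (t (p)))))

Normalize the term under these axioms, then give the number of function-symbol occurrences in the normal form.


1. (q (f (t (p)) (t (p))) (q (u) (f (p) (t (p)))))  →  (q (f (t (p)) (t (p))) (f (p) (t (p))))
normal form: (q (f (t (p)) (t (p))) (f (p) (t (p))))

size = 10


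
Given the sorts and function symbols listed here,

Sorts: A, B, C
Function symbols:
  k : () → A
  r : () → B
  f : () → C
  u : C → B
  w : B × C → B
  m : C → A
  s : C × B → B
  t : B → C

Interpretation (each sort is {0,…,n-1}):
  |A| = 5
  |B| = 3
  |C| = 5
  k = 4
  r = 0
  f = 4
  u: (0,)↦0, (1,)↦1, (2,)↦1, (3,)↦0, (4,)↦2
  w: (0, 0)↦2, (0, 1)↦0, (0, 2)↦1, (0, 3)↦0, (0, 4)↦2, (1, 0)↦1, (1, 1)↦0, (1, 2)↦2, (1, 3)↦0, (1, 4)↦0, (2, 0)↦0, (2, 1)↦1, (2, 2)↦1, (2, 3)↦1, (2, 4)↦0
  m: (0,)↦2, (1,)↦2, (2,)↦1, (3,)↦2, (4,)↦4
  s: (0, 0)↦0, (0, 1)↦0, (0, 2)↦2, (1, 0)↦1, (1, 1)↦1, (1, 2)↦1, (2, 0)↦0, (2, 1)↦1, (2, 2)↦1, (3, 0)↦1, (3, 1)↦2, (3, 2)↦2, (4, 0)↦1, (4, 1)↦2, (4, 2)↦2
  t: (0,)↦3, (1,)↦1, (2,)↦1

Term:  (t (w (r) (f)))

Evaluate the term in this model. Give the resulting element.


value = 1

  r = 0
  f = 4
  (w (r) (f)) = w(0, 4) = 2
  (t (w (r) (f))) = t(2,) = 1


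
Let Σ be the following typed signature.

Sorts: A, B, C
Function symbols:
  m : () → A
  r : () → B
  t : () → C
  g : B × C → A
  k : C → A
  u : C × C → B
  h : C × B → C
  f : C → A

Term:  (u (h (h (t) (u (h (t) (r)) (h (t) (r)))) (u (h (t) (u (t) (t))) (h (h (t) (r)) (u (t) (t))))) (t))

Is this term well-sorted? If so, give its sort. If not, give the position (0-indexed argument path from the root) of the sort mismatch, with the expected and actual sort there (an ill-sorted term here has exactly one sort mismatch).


well-sorted; sort = B

      (t) : C
          (t) : C
          (r) : B
        (h (t) (r)) : C
          (t) : C
          (r) : B
        (h (t) (r)) : C
      (u (h (t) (r)) (h (t) (r))) : B
    (h (t) (u (h (t) (r)) (h (t) (r)))) : C
        (t) : C
          (t) : C
          (t) : C
        (u (t) (t)) : B
      (h (t) (u (t) (t))) : C
          (t) : C
          (r) : B
        (h (t) (r)) : C
          (t) : C
          (t) : C
        (u (t) (t)) : B
      (h (h (t) (r)) (u (t) (t))) : C
    (u (h (t) (u (t) (t))) (h (h (t) (r)) (u (t) (t)))) : B
  (h (h (t) (u (h (t) (r)) (h (t) (r)))) (u (h (t) (u (t) (t))) (h (h (t) (r)) (u (t) (t))))) : C
  (t) : C
(u (h (h (t) (u (h (t) (r)) (h (t) (r)))) (u (h (t) (u (t) (t))) (h (h (t) (r)) (u (t) (t))))) (t)) : B


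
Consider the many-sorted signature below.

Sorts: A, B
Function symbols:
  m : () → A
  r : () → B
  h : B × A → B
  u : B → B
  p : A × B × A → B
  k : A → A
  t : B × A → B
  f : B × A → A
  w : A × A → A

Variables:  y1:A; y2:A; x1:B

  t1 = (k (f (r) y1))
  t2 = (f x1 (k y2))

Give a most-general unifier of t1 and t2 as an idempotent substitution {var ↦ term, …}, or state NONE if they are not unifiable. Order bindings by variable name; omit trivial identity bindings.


head clash or occurs-check failure — not unifiable

NONE (not unifiable)


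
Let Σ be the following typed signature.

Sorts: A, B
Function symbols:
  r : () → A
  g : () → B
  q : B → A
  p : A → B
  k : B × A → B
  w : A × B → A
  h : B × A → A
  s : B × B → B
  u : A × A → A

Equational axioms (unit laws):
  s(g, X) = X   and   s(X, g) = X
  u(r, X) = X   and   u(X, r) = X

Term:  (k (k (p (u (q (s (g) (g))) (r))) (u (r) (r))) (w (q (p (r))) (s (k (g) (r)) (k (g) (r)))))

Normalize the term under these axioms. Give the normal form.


normal form = (k (k (p (q (g))) (r)) (w (q (p (r))) (s (k (g) (r)) (k (g) (r)))))

1. (k (k (p (u (q (s (g) (g))) (r))) (u (r) (r))) (w (q (p (r))) (s (k (g) (r)) (k (g) (r)))))  →  (k (k (p (q (s (g) (g)))) (u (r) (r))) (w (q (p (r))) (s (k (g) (r)) (k (g) (r)))))
2. (k (k (p (q (s (g) (g)))) (u (r) (r))) (w (q (p (r))) (s (k (g) (r)) (k (g) (r)))))  →  (k (k (p (q (g))) (u (r) (r))) (w (q (p (r))) (s (k (g) (r)) (k (g) (r)))))
3. (k (k (p (q (g))) (u (r) (r))) (w (q (p (r))) (s (k (g) (r)) (k (g) (r)))))  →  (k (k (p (q (g))) (r)) (w (q (p (r))) (s (k (g) (r)) (k (g) (r)))))


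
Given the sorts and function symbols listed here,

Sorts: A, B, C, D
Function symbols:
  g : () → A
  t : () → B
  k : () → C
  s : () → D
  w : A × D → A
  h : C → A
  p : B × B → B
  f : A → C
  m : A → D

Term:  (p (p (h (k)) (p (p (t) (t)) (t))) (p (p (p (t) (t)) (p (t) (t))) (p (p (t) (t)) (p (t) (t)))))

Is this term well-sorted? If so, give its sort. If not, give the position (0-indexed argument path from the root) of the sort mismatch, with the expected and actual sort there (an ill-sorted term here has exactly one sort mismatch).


      (k) : C
    (h (k)) : A
        (t) : B
        (t) : B
      (p (t) (t)) : B
      (t) : B
    (p (p (t) (t)) (t)) : B
  (p (h (k)) (p (p (t) (t)) (t))) : ✗ arg 0 at [0, 0] has sort A, expected B
        (t) : B
        (t) : B
      (p (t) (t)) : B
        (t) : B
        (t) : B
      (p (t) (t)) : B
    (p (p (t) (t)) (p (t) (t))) : B
        (t) : B
        (t) : B
      (p (t) (t)) : B
        (t) : B
        (t) : B
      (p (t) (t)) : B
    (p (p (t) (t)) (p (t) (t))) : B
  (p (p (p (t) (t)) (p (t) (t))) (p (p (t) (t)) (p (t) (t)))) : B

ill-sorted at position [0, 0]: expected B, got A


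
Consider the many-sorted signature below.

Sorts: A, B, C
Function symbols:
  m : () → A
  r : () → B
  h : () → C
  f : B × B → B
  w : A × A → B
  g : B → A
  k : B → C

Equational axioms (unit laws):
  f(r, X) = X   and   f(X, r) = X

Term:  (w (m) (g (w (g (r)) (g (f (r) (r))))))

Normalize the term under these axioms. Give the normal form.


1. (w (m) (g (w (g (r)) (g (f (r) (r))))))  →  (w (m) (g (w (g (r)) (g (r)))))

normal form = (w (m) (g (w (g (r)) (g (r)))))
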